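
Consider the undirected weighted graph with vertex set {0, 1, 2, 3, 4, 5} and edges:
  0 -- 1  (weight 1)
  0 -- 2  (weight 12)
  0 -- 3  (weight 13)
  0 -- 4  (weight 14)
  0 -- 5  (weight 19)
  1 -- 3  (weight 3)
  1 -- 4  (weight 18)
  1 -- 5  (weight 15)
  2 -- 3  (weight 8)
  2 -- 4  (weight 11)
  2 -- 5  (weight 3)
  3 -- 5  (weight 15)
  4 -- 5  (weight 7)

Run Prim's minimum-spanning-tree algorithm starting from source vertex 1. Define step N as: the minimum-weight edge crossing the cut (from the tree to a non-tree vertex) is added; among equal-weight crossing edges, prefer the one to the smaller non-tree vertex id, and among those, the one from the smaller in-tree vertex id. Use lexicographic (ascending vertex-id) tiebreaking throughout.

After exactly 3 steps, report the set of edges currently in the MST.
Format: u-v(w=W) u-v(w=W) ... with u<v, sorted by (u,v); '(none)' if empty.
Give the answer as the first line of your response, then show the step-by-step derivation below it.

0-1(w=1) 1-3(w=3) 2-3(w=8)

step 1: add edge 0-1 (w=1); MST = {0-1(w=1)}
step 2: add edge 1-3 (w=3); MST = {0-1(w=1) 1-3(w=3)}
step 3: add edge 2-3 (w=8); MST = {0-1(w=1) 1-3(w=3) 2-3(w=8)}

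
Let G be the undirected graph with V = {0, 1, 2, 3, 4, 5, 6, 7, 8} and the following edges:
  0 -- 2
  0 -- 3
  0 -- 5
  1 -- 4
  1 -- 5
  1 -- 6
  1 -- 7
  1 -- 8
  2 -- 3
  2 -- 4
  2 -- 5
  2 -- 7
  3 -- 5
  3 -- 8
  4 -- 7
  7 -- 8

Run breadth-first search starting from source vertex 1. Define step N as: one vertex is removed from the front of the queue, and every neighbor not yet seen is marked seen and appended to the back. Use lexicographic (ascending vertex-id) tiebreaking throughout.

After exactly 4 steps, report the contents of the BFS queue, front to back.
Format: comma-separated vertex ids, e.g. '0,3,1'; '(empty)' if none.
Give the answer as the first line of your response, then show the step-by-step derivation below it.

7,8,2,0,3

step 1: dequeue 1; queue=[4,5,6,7,8]; order=1
step 2: dequeue 4; queue=[5,6,7,8,2]; order=1,4
step 3: dequeue 5; queue=[6,7,8,2,0,3]; order=1,4,5
step 4: dequeue 6; queue=[7,8,2,0,3]; order=1,4,5,6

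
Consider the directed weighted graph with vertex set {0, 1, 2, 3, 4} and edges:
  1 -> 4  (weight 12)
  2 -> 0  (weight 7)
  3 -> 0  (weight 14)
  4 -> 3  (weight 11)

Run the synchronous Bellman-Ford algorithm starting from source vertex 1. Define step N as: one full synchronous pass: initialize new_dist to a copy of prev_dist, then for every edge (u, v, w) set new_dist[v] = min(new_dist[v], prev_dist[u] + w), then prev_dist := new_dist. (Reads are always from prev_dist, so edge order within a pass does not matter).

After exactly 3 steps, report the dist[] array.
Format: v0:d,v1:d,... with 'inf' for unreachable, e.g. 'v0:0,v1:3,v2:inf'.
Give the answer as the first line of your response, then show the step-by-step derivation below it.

v0:37,v1:0,v2:inf,v3:23,v4:12

step 1: dist = v0:inf,v1:0,v2:inf,v3:inf,v4:12
step 2: dist = v0:inf,v1:0,v2:inf,v3:23,v4:12
step 3: dist = v0:37,v1:0,v2:inf,v3:23,v4:12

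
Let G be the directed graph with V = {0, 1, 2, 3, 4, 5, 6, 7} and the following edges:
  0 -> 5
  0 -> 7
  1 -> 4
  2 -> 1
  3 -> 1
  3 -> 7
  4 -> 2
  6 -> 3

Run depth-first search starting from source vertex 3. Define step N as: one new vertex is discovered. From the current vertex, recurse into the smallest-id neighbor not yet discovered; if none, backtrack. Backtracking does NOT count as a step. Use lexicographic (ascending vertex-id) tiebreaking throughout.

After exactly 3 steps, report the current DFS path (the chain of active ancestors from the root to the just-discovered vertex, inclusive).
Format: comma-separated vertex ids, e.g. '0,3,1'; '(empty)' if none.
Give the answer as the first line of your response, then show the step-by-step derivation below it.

3,1,4

step 1: discover 3; path=3; order=3
step 2: discover 1; path=3>1; order=3,1
step 3: discover 4; path=3>1>4; order=3,1,4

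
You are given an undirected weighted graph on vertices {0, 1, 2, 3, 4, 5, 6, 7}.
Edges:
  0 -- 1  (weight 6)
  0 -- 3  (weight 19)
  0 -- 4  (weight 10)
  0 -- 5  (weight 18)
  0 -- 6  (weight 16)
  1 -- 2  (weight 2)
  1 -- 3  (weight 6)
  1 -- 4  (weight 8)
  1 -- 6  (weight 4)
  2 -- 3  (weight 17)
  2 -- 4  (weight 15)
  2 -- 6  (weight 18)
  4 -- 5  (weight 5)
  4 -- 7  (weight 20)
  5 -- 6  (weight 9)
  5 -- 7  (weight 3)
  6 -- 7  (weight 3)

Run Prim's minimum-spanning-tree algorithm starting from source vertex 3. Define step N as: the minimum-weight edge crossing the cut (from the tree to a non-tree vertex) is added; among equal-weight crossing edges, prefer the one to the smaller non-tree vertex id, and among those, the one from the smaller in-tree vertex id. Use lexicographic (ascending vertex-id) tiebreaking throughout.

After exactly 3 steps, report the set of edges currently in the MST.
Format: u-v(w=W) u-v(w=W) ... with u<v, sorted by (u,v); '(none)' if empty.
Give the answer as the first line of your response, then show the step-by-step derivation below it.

1-2(w=2) 1-3(w=6) 1-6(w=4)

step 1: add edge 1-3 (w=6); MST = {1-3(w=6)}
step 2: add edge 1-2 (w=2); MST = {1-2(w=2) 1-3(w=6)}
step 3: add edge 1-6 (w=4); MST = {1-2(w=2) 1-3(w=6) 1-6(w=4)}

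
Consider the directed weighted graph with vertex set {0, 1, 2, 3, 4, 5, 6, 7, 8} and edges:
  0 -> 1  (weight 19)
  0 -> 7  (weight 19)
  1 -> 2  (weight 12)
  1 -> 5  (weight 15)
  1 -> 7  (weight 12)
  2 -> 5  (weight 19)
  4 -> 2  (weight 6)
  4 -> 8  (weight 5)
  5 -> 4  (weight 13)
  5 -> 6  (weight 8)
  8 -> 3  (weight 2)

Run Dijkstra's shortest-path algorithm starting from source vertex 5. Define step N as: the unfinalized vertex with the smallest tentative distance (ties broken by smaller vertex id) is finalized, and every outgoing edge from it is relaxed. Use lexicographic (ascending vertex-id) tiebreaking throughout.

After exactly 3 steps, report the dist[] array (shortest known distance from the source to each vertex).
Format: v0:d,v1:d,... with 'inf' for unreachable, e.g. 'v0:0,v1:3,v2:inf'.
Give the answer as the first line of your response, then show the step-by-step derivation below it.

v0:inf,v1:inf,v2:19,v3:inf,v4:13,v5:0,v6:8,v7:inf,v8:18

step 1: dist = v0:inf,v1:inf,v2:inf,v3:inf,v4:13,v5:0,v6:8,v7:inf,v8:inf
step 2: dist = v0:inf,v1:inf,v2:inf,v3:inf,v4:13,v5:0,v6:8,v7:inf,v8:inf
step 3: dist = v0:inf,v1:inf,v2:19,v3:inf,v4:13,v5:0,v6:8,v7:inf,v8:18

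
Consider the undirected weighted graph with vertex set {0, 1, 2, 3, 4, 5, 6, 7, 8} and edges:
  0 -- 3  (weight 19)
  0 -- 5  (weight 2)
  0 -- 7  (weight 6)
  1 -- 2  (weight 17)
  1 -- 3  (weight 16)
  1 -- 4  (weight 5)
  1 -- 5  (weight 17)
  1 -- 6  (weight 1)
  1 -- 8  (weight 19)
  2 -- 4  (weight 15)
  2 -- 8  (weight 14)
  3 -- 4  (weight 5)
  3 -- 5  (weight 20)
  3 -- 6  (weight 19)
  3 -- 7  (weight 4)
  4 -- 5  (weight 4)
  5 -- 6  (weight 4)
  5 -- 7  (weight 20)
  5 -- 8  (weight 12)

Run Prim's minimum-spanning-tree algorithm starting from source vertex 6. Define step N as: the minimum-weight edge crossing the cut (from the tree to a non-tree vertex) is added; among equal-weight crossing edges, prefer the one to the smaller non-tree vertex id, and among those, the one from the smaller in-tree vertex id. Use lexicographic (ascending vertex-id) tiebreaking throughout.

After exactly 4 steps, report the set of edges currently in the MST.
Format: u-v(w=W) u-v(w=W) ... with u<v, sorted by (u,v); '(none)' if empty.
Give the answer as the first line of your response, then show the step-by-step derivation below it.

0-5(w=2) 1-6(w=1) 4-5(w=4) 5-6(w=4)

step 1: add edge 1-6 (w=1); MST = {1-6(w=1)}
step 2: add edge 5-6 (w=4); MST = {1-6(w=1) 5-6(w=4)}
step 3: add edge 0-5 (w=2); MST = {0-5(w=2) 1-6(w=1) 5-6(w=4)}
step 4: add edge 4-5 (w=4); MST = {0-5(w=2) 1-6(w=1) 4-5(w=4) 5-6(w=4)}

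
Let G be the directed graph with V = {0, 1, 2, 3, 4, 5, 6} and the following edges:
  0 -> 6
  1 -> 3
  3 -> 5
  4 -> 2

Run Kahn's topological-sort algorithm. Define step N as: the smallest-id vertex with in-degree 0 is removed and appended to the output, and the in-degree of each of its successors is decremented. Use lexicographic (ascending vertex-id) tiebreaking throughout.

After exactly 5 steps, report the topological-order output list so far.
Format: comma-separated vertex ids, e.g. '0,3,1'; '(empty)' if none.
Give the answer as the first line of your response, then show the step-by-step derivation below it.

0,1,3,4,2

step 1: output 0; order=[0]; indeg=(0,0,1,1,0,1,0)
step 2: output 1; order=[0,1]; indeg=(0,0,1,0,0,1,0)
step 3: output 3; order=[0,1,3]; indeg=(0,0,1,0,0,0,0)
step 4: output 4; order=[0,1,3,4]; indeg=(0,0,0,0,0,0,0)
step 5: output 2; order=[0,1,3,4,2]; indeg=(0,0,0,0,0,0,0)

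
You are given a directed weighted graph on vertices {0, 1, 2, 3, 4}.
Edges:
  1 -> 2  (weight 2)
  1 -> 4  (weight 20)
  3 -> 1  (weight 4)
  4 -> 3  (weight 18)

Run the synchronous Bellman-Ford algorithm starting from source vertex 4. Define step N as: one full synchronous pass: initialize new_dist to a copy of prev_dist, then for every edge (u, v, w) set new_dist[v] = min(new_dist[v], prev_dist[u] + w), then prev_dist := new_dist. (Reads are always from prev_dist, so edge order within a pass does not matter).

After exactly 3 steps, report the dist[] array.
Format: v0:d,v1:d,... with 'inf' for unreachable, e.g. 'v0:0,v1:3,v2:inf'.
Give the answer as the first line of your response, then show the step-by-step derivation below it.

v0:inf,v1:22,v2:24,v3:18,v4:0

step 1: dist = v0:inf,v1:inf,v2:inf,v3:18,v4:0
step 2: dist = v0:inf,v1:22,v2:inf,v3:18,v4:0
step 3: dist = v0:inf,v1:22,v2:24,v3:18,v4:0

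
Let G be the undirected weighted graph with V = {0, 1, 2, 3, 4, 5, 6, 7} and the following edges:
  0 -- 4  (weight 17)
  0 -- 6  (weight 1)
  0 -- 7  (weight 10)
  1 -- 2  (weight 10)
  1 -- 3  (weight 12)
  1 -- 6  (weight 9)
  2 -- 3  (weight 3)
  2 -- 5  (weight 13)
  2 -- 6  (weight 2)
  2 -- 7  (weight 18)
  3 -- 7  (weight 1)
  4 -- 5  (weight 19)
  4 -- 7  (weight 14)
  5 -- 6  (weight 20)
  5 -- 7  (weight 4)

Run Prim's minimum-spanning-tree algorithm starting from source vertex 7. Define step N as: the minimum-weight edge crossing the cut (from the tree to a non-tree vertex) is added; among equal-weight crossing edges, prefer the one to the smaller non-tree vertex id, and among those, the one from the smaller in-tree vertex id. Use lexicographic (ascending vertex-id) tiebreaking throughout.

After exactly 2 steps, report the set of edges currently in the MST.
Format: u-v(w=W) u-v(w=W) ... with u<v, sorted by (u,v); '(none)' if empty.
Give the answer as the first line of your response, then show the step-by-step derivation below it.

2-3(w=3) 3-7(w=1)

step 1: add edge 3-7 (w=1); MST = {3-7(w=1)}
step 2: add edge 2-3 (w=3); MST = {2-3(w=3) 3-7(w=1)}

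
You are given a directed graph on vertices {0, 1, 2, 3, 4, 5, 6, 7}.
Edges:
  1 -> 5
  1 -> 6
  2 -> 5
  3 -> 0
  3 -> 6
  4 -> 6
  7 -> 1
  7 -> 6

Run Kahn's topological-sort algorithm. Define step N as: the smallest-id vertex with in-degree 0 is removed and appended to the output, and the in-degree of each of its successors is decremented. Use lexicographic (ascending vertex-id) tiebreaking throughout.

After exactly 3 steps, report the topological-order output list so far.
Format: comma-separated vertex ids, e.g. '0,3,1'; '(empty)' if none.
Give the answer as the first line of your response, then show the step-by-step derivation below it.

2,3,0

step 1: output 2; order=[2]; indeg=(1,1,0,0,0,1,4,0)
step 2: output 3; order=[2,3]; indeg=(0,1,0,0,0,1,3,0)
step 3: output 0; order=[2,3,0]; indeg=(0,1,0,0,0,1,3,0)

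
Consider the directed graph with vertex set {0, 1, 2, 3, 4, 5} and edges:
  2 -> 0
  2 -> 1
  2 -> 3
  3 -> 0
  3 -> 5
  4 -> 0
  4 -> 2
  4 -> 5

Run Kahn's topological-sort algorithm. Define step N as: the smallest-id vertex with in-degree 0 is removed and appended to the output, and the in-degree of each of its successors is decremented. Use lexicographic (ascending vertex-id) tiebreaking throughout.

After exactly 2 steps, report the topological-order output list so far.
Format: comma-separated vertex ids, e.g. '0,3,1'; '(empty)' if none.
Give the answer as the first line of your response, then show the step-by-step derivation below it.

4,2

step 1: output 4; order=[4]; indeg=(2,1,0,1,0,1)
step 2: output 2; order=[4,2]; indeg=(1,0,0,0,0,1)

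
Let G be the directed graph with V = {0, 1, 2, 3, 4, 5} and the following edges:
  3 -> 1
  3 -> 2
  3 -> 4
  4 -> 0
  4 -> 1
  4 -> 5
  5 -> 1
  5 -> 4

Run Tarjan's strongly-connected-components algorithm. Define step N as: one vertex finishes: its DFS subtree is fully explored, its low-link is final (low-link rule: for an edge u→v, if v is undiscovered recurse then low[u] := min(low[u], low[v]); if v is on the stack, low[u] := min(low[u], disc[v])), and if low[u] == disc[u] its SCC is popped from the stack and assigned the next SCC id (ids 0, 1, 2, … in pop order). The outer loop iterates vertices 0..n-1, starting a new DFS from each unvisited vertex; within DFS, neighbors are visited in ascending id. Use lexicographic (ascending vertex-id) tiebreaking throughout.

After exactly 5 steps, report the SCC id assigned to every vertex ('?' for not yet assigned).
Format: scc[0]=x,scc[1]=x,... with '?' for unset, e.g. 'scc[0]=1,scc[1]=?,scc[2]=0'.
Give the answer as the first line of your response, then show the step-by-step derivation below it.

scc[0]=0,scc[1]=1,scc[2]=2,scc[3]=?,scc[4]=3,scc[5]=3

step 1: low=(low[0]=0,low[1]=?,low[2]=?,low[3]=?,low[4]=?,low[5]=?); scc=(scc[0]=0,scc[1]=?,scc[2]=?,scc[3]=?,scc[4]=?,scc[5]=?)
step 2: low=(low[0]=0,low[1]=1,low[2]=?,low[3]=?,low[4]=?,low[5]=?); scc=(scc[0]=0,scc[1]=1,scc[2]=?,scc[3]=?,scc[4]=?,scc[5]=?)
step 3: low=(low[0]=0,low[1]=1,low[2]=2,low[3]=?,low[4]=?,low[5]=?); scc=(scc[0]=0,scc[1]=1,scc[2]=2,scc[3]=?,scc[4]=?,scc[5]=?)
step 4: low=(low[0]=0,low[1]=1,low[2]=2,low[3]=3,low[4]=4,low[5]=4); scc=(scc[0]=0,scc[1]=1,scc[2]=2,scc[3]=?,scc[4]=?,scc[5]=?)
step 5: low=(low[0]=0,low[1]=1,low[2]=2,low[3]=3,low[4]=4,low[5]=4); scc=(scc[0]=0,scc[1]=1,scc[2]=2,scc[3]=?,scc[4]=3,scc[5]=3)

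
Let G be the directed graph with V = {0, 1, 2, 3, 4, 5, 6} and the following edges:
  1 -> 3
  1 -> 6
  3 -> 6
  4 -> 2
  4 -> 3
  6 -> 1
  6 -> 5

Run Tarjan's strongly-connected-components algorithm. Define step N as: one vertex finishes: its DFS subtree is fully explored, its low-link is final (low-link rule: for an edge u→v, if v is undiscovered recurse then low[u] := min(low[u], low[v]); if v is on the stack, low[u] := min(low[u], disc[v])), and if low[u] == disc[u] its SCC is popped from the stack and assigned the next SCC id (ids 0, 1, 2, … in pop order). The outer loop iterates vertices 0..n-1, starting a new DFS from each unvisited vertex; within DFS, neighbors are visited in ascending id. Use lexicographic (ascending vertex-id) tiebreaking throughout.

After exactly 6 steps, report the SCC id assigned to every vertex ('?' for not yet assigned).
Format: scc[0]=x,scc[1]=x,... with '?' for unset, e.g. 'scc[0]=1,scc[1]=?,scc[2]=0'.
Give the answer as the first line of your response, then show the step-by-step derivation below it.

scc[0]=0,scc[1]=2,scc[2]=3,scc[3]=2,scc[4]=?,scc[5]=1,scc[6]=2

step 1: low=(low[0]=0,low[1]=?,low[2]=?,low[3]=?,low[4]=?,low[5]=?,low[6]=?); scc=(scc[0]=0,scc[1]=?,scc[2]=?,scc[3]=?,scc[4]=?,scc[5]=?,scc[6]=?)
step 2: low=(low[0]=0,low[1]=1,low[2]=?,low[3]=2,low[4]=?,low[5]=4,low[6]=1); scc=(scc[0]=0,scc[1]=?,scc[2]=?,scc[3]=?,scc[4]=?,scc[5]=1,scc[6]=?)
step 3: low=(low[0]=0,low[1]=1,low[2]=?,low[3]=2,low[4]=?,low[5]=4,low[6]=1); scc=(scc[0]=0,scc[1]=?,scc[2]=?,scc[3]=?,scc[4]=?,scc[5]=1,scc[6]=?)
step 4: low=(low[0]=0,low[1]=1,low[2]=?,low[3]=1,low[4]=?,low[5]=4,low[6]=1); scc=(scc[0]=0,scc[1]=?,scc[2]=?,scc[3]=?,scc[4]=?,scc[5]=1,scc[6]=?)
step 5: low=(low[0]=0,low[1]=1,low[2]=?,low[3]=1,low[4]=?,low[5]=4,low[6]=1); scc=(scc[0]=0,scc[1]=2,scc[2]=?,scc[3]=2,scc[4]=?,scc[5]=1,scc[6]=2)
step 6: low=(low[0]=0,low[1]=1,low[2]=5,low[3]=1,low[4]=?,low[5]=4,low[6]=1); scc=(scc[0]=0,scc[1]=2,scc[2]=3,scc[3]=2,scc[4]=?,scc[5]=1,scc[6]=2)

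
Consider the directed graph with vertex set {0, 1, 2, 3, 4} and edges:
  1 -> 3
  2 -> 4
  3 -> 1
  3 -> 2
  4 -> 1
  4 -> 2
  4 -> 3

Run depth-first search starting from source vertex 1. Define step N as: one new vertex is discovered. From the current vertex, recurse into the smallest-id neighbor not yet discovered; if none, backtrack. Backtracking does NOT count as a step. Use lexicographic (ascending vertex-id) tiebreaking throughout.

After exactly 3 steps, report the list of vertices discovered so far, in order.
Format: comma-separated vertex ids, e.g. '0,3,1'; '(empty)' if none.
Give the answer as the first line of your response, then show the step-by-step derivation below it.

1,3,2

step 1: discover 1; path=1; order=1
step 2: discover 3; path=1>3; order=1,3
step 3: discover 2; path=1>3>2; order=1,3,2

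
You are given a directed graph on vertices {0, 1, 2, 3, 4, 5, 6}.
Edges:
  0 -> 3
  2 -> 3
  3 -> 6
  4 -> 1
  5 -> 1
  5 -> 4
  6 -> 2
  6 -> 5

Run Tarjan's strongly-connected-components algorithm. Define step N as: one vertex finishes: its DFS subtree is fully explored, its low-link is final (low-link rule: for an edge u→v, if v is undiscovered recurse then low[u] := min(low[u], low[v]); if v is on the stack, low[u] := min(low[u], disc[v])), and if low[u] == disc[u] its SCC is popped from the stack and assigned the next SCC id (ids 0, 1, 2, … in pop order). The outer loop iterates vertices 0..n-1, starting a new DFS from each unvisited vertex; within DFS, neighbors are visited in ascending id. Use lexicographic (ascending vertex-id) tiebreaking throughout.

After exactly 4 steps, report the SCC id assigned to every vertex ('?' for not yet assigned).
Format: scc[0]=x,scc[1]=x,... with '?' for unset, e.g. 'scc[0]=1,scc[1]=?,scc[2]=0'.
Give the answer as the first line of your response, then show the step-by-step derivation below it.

scc[0]=?,scc[1]=0,scc[2]=?,scc[3]=?,scc[4]=1,scc[5]=2,scc[6]=?

step 1: low=(low[0]=0,low[1]=?,low[2]=1,low[3]=1,low[4]=?,low[5]=?,low[6]=2); scc=(scc[0]=?,scc[1]=?,scc[2]=?,scc[3]=?,scc[4]=?,scc[5]=?,scc[6]=?)
step 2: low=(low[0]=0,low[1]=5,low[2]=1,low[3]=1,low[4]=?,low[5]=4,low[6]=1); scc=(scc[0]=?,scc[1]=0,scc[2]=?,scc[3]=?,scc[4]=?,scc[5]=?,scc[6]=?)
step 3: low=(low[0]=0,low[1]=5,low[2]=1,low[3]=1,low[4]=6,low[5]=4,low[6]=1); scc=(scc[0]=?,scc[1]=0,scc[2]=?,scc[3]=?,scc[4]=1,scc[5]=?,scc[6]=?)
step 4: low=(low[0]=0,low[1]=5,low[2]=1,low[3]=1,low[4]=6,low[5]=4,low[6]=1); scc=(scc[0]=?,scc[1]=0,scc[2]=?,scc[3]=?,scc[4]=1,scc[5]=2,scc[6]=?)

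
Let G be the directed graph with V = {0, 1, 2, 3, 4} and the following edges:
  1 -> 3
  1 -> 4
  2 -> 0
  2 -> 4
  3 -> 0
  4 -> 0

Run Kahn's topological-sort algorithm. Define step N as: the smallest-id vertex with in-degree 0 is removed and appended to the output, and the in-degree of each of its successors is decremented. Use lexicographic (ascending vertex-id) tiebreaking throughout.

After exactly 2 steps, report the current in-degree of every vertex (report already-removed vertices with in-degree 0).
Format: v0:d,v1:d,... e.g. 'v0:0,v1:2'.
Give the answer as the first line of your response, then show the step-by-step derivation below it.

v0:2,v1:0,v2:0,v3:0,v4:0

step 1: output 1; order=[1]; indeg=(3,0,0,0,1)
step 2: output 2; order=[1,2]; indeg=(2,0,0,0,0)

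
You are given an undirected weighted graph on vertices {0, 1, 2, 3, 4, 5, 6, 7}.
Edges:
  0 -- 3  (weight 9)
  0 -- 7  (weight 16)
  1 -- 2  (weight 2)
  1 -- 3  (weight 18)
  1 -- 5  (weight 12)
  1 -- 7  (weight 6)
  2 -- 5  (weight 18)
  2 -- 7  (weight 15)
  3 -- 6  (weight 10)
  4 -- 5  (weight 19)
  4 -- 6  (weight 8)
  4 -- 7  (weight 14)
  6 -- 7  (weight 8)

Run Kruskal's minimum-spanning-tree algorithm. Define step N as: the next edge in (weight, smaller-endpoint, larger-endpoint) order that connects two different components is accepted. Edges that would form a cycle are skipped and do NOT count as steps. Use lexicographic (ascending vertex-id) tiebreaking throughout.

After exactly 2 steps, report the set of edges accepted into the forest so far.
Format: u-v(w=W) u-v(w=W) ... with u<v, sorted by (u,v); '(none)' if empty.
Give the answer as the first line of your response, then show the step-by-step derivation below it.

1-2(w=2) 1-7(w=6)

step 1: add edge 1-2 (w=2); MST = {1-2(w=2)}
step 2: add edge 1-7 (w=6); MST = {1-2(w=2) 1-7(w=6)}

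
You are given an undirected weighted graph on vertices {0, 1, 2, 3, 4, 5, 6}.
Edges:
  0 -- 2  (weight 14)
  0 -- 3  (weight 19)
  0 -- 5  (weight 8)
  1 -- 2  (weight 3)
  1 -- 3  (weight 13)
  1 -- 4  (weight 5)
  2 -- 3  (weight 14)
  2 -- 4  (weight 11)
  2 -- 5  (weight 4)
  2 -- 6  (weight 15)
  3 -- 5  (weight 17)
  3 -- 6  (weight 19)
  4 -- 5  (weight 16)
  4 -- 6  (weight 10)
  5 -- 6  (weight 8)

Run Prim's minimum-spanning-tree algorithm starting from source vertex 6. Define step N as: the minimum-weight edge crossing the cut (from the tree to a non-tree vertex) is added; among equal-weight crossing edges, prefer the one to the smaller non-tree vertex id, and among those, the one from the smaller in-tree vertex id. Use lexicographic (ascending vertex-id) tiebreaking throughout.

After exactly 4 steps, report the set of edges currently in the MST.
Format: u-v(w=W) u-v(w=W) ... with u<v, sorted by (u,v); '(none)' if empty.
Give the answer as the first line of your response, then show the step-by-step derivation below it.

1-2(w=3) 1-4(w=5) 2-5(w=4) 5-6(w=8)

step 1: add edge 5-6 (w=8); MST = {5-6(w=8)}
step 2: add edge 2-5 (w=4); MST = {2-5(w=4) 5-6(w=8)}
step 3: add edge 1-2 (w=3); MST = {1-2(w=3) 2-5(w=4) 5-6(w=8)}
step 4: add edge 1-4 (w=5); MST = {1-2(w=3) 1-4(w=5) 2-5(w=4) 5-6(w=8)}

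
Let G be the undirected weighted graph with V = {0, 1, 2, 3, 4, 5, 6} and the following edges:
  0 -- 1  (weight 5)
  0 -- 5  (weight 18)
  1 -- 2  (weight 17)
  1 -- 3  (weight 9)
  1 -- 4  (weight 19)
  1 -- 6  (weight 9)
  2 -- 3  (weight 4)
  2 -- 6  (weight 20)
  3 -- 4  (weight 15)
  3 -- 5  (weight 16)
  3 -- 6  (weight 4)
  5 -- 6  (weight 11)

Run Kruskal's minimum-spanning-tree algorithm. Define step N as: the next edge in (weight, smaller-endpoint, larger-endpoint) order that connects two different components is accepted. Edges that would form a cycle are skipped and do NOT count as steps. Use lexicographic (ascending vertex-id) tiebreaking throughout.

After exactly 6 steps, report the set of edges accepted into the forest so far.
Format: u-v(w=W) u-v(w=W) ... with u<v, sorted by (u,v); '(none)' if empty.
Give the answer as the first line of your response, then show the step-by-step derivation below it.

0-1(w=5) 1-3(w=9) 2-3(w=4) 3-4(w=15) 3-6(w=4) 5-6(w=11)

step 1: add edge 2-3 (w=4); MST = {2-3(w=4)}
step 2: add edge 3-6 (w=4); MST = {2-3(w=4) 3-6(w=4)}
step 3: add edge 0-1 (w=5); MST = {0-1(w=5) 2-3(w=4) 3-6(w=4)}
step 4: add edge 1-3 (w=9); MST = {0-1(w=5) 1-3(w=9) 2-3(w=4) 3-6(w=4)}
step 5: add edge 5-6 (w=11); MST = {0-1(w=5) 1-3(w=9) 2-3(w=4) 3-6(w=4) 5-6(w=11)}
step 6: add edge 3-4 (w=15); MST = {0-1(w=5) 1-3(w=9) 2-3(w=4) 3-4(w=15) 3-6(w=4) 5-6(w=11)}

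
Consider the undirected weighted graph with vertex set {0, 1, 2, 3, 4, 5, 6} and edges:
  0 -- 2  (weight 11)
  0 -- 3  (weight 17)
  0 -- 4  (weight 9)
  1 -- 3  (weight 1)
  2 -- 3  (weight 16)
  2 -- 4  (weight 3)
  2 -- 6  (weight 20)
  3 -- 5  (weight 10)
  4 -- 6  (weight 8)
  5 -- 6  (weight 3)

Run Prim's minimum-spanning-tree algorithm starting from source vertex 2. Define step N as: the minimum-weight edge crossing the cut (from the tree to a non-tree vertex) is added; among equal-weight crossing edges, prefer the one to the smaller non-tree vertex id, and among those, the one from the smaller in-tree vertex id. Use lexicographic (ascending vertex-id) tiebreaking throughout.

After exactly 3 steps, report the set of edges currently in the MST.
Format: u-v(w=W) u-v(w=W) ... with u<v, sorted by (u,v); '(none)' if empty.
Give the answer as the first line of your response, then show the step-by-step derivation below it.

2-4(w=3) 4-6(w=8) 5-6(w=3)

step 1: add edge 2-4 (w=3); MST = {2-4(w=3)}
step 2: add edge 4-6 (w=8); MST = {2-4(w=3) 4-6(w=8)}
step 3: add edge 5-6 (w=3); MST = {2-4(w=3) 4-6(w=8) 5-6(w=3)}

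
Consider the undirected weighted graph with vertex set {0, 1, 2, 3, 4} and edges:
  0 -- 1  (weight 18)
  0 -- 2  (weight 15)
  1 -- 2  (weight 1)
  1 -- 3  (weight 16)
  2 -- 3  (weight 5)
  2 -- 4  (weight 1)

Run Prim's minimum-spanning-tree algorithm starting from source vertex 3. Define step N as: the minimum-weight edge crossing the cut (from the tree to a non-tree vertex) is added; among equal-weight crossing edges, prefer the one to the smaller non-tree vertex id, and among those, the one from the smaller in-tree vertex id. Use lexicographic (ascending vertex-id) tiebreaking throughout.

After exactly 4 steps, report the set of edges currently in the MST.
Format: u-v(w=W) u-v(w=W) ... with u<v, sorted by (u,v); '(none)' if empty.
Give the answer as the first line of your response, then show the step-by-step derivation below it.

0-2(w=15) 1-2(w=1) 2-3(w=5) 2-4(w=1)

step 1: add edge 2-3 (w=5); MST = {2-3(w=5)}
step 2: add edge 1-2 (w=1); MST = {1-2(w=1) 2-3(w=5)}
step 3: add edge 2-4 (w=1); MST = {1-2(w=1) 2-3(w=5) 2-4(w=1)}
step 4: add edge 0-2 (w=15); MST = {0-2(w=15) 1-2(w=1) 2-3(w=5) 2-4(w=1)}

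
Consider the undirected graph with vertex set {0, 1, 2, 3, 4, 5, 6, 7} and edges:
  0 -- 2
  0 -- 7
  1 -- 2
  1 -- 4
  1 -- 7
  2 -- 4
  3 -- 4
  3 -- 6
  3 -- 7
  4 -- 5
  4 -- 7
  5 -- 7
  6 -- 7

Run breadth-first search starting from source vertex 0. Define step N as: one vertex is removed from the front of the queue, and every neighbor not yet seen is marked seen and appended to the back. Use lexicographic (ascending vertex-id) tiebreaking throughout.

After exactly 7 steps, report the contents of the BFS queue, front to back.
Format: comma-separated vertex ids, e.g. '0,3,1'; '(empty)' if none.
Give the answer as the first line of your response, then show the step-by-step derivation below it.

6

step 1: dequeue 0; queue=[2,7]; order=0
step 2: dequeue 2; queue=[7,1,4]; order=0,2
step 3: dequeue 7; queue=[1,4,3,5,6]; order=0,2,7
step 4: dequeue 1; queue=[4,3,5,6]; order=0,2,7,1
step 5: dequeue 4; queue=[3,5,6]; order=0,2,7,1,4
step 6: dequeue 3; queue=[5,6]; order=0,2,7,1,4,3
step 7: dequeue 5; queue=[6]; order=0,2,7,1,4,3,5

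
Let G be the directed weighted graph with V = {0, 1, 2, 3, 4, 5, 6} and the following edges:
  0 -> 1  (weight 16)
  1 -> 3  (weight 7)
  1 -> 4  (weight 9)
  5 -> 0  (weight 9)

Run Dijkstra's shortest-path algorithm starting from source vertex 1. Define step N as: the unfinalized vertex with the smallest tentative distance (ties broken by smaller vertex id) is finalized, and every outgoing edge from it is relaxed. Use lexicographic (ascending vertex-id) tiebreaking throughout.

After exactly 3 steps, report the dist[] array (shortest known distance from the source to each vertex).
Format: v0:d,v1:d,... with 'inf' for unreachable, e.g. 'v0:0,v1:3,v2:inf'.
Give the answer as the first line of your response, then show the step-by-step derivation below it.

v0:inf,v1:0,v2:inf,v3:7,v4:9,v5:inf,v6:inf

step 1: dist = v0:inf,v1:0,v2:inf,v3:7,v4:9,v5:inf,v6:inf
step 2: dist = v0:inf,v1:0,v2:inf,v3:7,v4:9,v5:inf,v6:inf
step 3: dist = v0:inf,v1:0,v2:inf,v3:7,v4:9,v5:inf,v6:inf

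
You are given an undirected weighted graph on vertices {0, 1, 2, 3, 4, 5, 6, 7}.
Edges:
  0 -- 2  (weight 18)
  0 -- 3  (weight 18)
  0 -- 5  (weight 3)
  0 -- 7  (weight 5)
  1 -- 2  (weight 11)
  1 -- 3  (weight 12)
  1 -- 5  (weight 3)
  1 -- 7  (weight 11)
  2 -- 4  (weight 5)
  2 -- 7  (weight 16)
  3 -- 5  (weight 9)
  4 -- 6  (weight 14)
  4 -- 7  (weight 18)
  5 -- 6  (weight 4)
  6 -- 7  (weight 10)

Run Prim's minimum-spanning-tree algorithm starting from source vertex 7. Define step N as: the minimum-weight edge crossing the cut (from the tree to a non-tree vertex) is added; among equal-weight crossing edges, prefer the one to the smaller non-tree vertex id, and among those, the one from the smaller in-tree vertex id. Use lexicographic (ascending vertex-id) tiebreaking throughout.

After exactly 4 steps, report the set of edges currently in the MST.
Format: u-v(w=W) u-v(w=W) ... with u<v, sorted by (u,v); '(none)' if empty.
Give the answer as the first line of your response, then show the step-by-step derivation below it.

0-5(w=3) 0-7(w=5) 1-5(w=3) 5-6(w=4)

step 1: add edge 0-7 (w=5); MST = {0-7(w=5)}
step 2: add edge 0-5 (w=3); MST = {0-5(w=3) 0-7(w=5)}
step 3: add edge 1-5 (w=3); MST = {0-5(w=3) 0-7(w=5) 1-5(w=3)}
step 4: add edge 5-6 (w=4); MST = {0-5(w=3) 0-7(w=5) 1-5(w=3) 5-6(w=4)}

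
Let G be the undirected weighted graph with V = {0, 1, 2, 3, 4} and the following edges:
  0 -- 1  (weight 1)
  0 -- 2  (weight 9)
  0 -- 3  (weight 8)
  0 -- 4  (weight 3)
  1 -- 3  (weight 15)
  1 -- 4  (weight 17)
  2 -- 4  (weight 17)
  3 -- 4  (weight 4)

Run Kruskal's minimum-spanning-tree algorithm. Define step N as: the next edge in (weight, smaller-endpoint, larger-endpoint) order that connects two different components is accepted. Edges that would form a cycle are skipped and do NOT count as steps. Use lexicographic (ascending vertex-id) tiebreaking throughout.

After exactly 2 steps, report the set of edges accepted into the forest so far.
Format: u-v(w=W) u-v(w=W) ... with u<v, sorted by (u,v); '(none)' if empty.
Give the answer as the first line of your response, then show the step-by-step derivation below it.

0-1(w=1) 0-4(w=3)

step 1: add edge 0-1 (w=1); MST = {0-1(w=1)}
step 2: add edge 0-4 (w=3); MST = {0-1(w=1) 0-4(w=3)}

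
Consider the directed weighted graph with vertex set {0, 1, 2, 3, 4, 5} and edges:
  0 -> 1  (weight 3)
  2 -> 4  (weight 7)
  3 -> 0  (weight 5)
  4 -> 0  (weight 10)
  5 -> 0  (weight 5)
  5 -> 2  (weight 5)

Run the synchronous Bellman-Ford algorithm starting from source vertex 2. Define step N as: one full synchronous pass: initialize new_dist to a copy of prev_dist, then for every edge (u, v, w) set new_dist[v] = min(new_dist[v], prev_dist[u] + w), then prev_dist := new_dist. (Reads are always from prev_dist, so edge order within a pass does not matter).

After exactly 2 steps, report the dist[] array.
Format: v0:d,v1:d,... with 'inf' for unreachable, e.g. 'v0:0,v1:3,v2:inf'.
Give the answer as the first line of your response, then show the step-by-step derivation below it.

v0:17,v1:inf,v2:0,v3:inf,v4:7,v5:inf

step 1: dist = v0:inf,v1:inf,v2:0,v3:inf,v4:7,v5:inf
step 2: dist = v0:17,v1:inf,v2:0,v3:inf,v4:7,v5:inf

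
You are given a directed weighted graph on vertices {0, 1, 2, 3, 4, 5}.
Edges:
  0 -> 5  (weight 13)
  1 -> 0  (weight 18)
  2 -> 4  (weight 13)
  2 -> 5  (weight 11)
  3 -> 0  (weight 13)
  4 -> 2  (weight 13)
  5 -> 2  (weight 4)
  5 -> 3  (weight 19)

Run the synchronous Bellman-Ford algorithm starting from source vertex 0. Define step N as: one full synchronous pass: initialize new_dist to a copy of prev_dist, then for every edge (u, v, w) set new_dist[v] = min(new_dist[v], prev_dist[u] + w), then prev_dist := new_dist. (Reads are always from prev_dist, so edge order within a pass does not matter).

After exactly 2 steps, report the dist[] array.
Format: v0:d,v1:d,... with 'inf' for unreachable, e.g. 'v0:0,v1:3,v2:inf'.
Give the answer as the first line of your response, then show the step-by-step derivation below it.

v0:0,v1:inf,v2:17,v3:32,v4:inf,v5:13

step 1: dist = v0:0,v1:inf,v2:inf,v3:inf,v4:inf,v5:13
step 2: dist = v0:0,v1:inf,v2:17,v3:32,v4:inf,v5:13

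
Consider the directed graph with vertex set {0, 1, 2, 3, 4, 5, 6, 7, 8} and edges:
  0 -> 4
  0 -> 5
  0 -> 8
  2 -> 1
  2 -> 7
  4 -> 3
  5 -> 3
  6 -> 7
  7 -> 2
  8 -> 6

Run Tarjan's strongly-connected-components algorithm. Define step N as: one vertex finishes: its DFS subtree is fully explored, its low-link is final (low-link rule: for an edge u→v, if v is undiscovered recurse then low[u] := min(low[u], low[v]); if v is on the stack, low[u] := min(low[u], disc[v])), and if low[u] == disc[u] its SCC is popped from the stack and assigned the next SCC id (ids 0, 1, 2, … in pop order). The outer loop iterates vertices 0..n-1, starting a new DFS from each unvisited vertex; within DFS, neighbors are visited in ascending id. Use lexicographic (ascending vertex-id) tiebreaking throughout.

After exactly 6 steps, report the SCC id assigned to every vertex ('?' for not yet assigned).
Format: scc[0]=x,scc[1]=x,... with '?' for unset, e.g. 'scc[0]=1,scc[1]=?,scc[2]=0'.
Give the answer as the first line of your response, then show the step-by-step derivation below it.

scc[0]=?,scc[1]=3,scc[2]=4,scc[3]=0,scc[4]=1,scc[5]=2,scc[6]=?,scc[7]=4,scc[8]=?

step 1: low=(low[0]=0,low[1]=?,low[2]=?,low[3]=2,low[4]=1,low[5]=?,low[6]=?,low[7]=?,low[8]=?); scc=(scc[0]=?,scc[1]=?,scc[2]=?,scc[3]=0,scc[4]=?,scc[5]=?,scc[6]=?,scc[7]=?,scc[8]=?)
step 2: low=(low[0]=0,low[1]=?,low[2]=?,low[3]=2,low[4]=1,low[5]=?,low[6]=?,low[7]=?,low[8]=?); scc=(scc[0]=?,scc[1]=?,scc[2]=?,scc[3]=0,scc[4]=1,scc[5]=?,scc[6]=?,scc[7]=?,scc[8]=?)
step 3: low=(low[0]=0,low[1]=?,low[2]=?,low[3]=2,low[4]=1,low[5]=3,low[6]=?,low[7]=?,low[8]=?); scc=(scc[0]=?,scc[1]=?,scc[2]=?,scc[3]=0,scc[4]=1,scc[5]=2,scc[6]=?,scc[7]=?,scc[8]=?)
step 4: low=(low[0]=0,low[1]=8,low[2]=7,low[3]=2,low[4]=1,low[5]=3,low[6]=5,low[7]=6,low[8]=4); scc=(scc[0]=?,scc[1]=3,scc[2]=?,scc[3]=0,scc[4]=1,scc[5]=2,scc[6]=?,scc[7]=?,scc[8]=?)
step 5: low=(low[0]=0,low[1]=8,low[2]=6,low[3]=2,low[4]=1,low[5]=3,low[6]=5,low[7]=6,low[8]=4); scc=(scc[0]=?,scc[1]=3,scc[2]=?,scc[3]=0,scc[4]=1,scc[5]=2,scc[6]=?,scc[7]=?,scc[8]=?)
step 6: low=(low[0]=0,low[1]=8,low[2]=6,low[3]=2,low[4]=1,low[5]=3,low[6]=5,low[7]=6,low[8]=4); scc=(scc[0]=?,scc[1]=3,scc[2]=4,scc[3]=0,scc[4]=1,scc[5]=2,scc[6]=?,scc[7]=4,scc[8]=?)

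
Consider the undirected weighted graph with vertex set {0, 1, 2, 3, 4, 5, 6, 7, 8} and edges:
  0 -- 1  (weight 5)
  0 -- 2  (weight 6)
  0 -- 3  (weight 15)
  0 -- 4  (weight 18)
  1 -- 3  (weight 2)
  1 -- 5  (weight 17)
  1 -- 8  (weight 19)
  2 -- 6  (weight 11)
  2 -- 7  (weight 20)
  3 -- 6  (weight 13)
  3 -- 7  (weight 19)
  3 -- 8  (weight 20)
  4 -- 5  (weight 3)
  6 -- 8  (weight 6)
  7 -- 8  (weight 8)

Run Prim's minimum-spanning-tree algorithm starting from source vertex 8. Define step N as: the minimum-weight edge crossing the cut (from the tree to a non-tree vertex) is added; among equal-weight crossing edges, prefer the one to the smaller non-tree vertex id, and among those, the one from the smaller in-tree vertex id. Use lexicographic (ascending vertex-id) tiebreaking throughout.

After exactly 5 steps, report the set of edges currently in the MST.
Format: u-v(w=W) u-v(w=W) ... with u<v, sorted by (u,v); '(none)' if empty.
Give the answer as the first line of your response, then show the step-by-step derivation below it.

0-1(w=5) 0-2(w=6) 2-6(w=11) 6-8(w=6) 7-8(w=8)

step 1: add edge 6-8 (w=6); MST = {6-8(w=6)}
step 2: add edge 7-8 (w=8); MST = {6-8(w=6) 7-8(w=8)}
step 3: add edge 2-6 (w=11); MST = {2-6(w=11) 6-8(w=6) 7-8(w=8)}
step 4: add edge 0-2 (w=6); MST = {0-2(w=6) 2-6(w=11) 6-8(w=6) 7-8(w=8)}
step 5: add edge 0-1 (w=5); MST = {0-1(w=5) 0-2(w=6) 2-6(w=11) 6-8(w=6) 7-8(w=8)}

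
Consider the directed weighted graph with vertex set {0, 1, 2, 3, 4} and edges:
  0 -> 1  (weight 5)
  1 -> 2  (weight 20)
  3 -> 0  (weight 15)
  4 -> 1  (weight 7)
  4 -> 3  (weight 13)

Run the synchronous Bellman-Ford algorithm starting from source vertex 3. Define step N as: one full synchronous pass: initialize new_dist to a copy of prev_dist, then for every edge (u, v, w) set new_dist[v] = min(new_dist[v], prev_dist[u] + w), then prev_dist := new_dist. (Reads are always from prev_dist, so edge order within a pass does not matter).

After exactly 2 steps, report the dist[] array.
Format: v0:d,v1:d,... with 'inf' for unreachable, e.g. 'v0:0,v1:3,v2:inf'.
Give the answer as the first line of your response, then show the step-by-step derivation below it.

v0:15,v1:20,v2:inf,v3:0,v4:inf

step 1: dist = v0:15,v1:inf,v2:inf,v3:0,v4:inf
step 2: dist = v0:15,v1:20,v2:inf,v3:0,v4:inf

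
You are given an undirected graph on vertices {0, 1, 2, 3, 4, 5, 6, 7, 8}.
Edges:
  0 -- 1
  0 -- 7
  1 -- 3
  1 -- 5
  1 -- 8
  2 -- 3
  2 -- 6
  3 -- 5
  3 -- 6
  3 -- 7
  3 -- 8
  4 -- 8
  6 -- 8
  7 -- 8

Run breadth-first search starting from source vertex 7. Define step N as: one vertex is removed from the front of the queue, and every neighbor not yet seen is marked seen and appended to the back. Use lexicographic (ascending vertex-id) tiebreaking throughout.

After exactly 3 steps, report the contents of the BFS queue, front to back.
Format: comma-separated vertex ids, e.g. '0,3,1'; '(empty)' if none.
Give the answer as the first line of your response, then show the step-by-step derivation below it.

8,1,2,5,6

step 1: dequeue 7; queue=[0,3,8]; order=7
step 2: dequeue 0; queue=[3,8,1]; order=7,0
step 3: dequeue 3; queue=[8,1,2,5,6]; order=7,0,3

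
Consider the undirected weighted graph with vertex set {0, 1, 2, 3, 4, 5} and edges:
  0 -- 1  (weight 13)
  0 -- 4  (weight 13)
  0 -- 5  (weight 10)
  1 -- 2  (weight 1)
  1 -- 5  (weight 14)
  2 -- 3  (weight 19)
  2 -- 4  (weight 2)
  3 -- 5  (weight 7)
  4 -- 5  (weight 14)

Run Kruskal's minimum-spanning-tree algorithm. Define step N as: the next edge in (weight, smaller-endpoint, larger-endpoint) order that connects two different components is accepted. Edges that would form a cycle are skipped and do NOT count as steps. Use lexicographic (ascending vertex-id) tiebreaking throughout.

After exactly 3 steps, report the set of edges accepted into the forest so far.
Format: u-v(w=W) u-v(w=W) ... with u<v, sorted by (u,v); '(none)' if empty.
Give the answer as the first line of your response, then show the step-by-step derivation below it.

1-2(w=1) 2-4(w=2) 3-5(w=7)

step 1: add edge 1-2 (w=1); MST = {1-2(w=1)}
step 2: add edge 2-4 (w=2); MST = {1-2(w=1) 2-4(w=2)}
step 3: add edge 3-5 (w=7); MST = {1-2(w=1) 2-4(w=2) 3-5(w=7)}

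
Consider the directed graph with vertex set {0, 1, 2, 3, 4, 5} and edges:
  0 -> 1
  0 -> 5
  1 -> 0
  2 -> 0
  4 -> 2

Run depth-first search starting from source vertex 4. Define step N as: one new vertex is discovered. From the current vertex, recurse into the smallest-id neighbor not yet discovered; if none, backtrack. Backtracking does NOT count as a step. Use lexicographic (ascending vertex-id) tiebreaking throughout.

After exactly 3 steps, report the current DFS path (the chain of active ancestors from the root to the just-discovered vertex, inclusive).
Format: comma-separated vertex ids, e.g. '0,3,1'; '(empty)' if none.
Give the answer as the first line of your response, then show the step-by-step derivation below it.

4,2,0

step 1: discover 4; path=4; order=4
step 2: discover 2; path=4>2; order=4,2
step 3: discover 0; path=4>2>0; order=4,2,0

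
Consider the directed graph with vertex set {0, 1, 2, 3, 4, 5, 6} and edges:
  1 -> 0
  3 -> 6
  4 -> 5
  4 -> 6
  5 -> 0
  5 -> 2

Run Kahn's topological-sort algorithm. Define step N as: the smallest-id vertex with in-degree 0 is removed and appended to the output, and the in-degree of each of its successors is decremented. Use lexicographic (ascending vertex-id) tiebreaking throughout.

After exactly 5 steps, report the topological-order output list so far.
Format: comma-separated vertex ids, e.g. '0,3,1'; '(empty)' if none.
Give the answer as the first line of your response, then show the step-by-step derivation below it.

1,3,4,5,0

step 1: output 1; order=[1]; indeg=(1,0,1,0,0,1,2)
step 2: output 3; order=[1,3]; indeg=(1,0,1,0,0,1,1)
step 3: output 4; order=[1,3,4]; indeg=(1,0,1,0,0,0,0)
step 4: output 5; order=[1,3,4,5]; indeg=(0,0,0,0,0,0,0)
step 5: output 0; order=[1,3,4,5,0]; indeg=(0,0,0,0,0,0,0)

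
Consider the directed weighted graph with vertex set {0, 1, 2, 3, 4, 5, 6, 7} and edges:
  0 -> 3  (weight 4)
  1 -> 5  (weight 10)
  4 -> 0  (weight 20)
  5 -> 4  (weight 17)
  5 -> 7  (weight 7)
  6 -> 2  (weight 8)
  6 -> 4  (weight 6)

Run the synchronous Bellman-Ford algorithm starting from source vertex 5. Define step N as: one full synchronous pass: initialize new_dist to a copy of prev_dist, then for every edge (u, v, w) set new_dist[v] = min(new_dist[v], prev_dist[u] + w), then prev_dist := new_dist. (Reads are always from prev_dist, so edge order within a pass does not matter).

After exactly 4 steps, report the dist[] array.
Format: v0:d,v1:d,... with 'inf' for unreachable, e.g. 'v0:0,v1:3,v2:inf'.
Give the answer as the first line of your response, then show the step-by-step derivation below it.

v0:37,v1:inf,v2:inf,v3:41,v4:17,v5:0,v6:inf,v7:7

step 1: dist = v0:inf,v1:inf,v2:inf,v3:inf,v4:17,v5:0,v6:inf,v7:7
step 2: dist = v0:37,v1:inf,v2:inf,v3:inf,v4:17,v5:0,v6:inf,v7:7
step 3: dist = v0:37,v1:inf,v2:inf,v3:41,v4:17,v5:0,v6:inf,v7:7
step 4: dist = v0:37,v1:inf,v2:inf,v3:41,v4:17,v5:0,v6:inf,v7:7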